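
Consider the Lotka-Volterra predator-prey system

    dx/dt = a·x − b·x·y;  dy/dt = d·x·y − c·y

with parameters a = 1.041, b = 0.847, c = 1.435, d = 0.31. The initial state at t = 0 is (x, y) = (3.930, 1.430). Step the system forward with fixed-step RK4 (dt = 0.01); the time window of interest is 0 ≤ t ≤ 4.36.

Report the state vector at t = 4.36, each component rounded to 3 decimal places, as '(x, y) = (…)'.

t=0.000: state=(3.930, 1.430)
step 1 (dt=0.01): k1=(-0.669, -0.310), k2=(-0.663, -0.311), k3=(-0.663, -0.311), k4=(-0.657, -0.312); state += dt/6·(k1+2k2+2k3+k4)
t=0.010: state=(3.923, 1.427)
t=0.020: state=(3.917, 1.424)
t=0.030: state=(3.910, 1.421)
continuing one RK4 step at a time; state shown every 20 steps (Δt=0.2):
t=0.200: state=(3.819, 1.364)
t=0.400: state=(3.755, 1.295)
t=0.600: state=(3.735, 1.225)
t=0.800: state=(3.759, 1.160)
t=1.000: state=(3.822, 1.101)
t=1.200: state=(3.924, 1.050)
t=1.400: state=(4.059, 1.009)
t=1.600: state=(4.224, 0.979)
t=1.800: state=(4.415, 0.960)
t=2.000: state=(4.623, 0.954)
t=2.200: state=(4.842, 0.960)
t=2.400: state=(5.061, 0.979)
t=2.600: state=(5.266, 1.013)
t=2.800: state=(5.442, 1.059)
t=3.000: state=(5.573, 1.119)
t=3.200: state=(5.645, 1.189)
t=3.400: state=(5.646, 1.267)
t=3.600: state=(5.572, 1.347)
t=3.800: state=(5.426, 1.422)
t=4.000: state=(5.222, 1.485)
t=4.200: state=(4.980, 1.530)
t=4.360: state=(4.774, 1.549)

(x, y) = (4.774, 1.549)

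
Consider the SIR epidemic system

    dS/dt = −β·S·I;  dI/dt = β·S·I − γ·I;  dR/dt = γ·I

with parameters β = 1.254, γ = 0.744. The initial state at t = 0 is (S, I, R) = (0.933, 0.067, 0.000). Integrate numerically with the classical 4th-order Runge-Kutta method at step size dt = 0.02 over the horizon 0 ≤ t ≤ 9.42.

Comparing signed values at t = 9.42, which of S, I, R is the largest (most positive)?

largest component: R

t=0.000: state=(0.933, 0.067, 0.000)
step 1 (dt=0.02): k1=(-0.078, 0.029, 0.050), k2=(-0.079, 0.029, 0.050), k3=(-0.079, 0.029, 0.050), k4=(-0.079, 0.029, 0.050); state += dt/6·(k1+2k2+2k3+k4)
t=0.020: state=(0.931, 0.068, 0.001)
t=0.040: state=(0.930, 0.068, 0.002)
t=0.060: state=(0.928, 0.069, 0.003)
continuing one RK4 step at a time; state shown every 25 steps (Δt=0.5):
t=0.500: state=(0.891, 0.082, 0.028)
t=1.000: state=(0.842, 0.097, 0.061)
t=1.500: state=(0.789, 0.112, 0.100)
t=2.000: state=(0.732, 0.124, 0.144)
t=2.500: state=(0.675, 0.133, 0.192)
t=3.000: state=(0.620, 0.138, 0.242)
t=3.500: state=(0.569, 0.138, 0.293)
t=4.000: state=(0.523, 0.134, 0.344)
t=4.500: state=(0.482, 0.126, 0.392)
t=5.000: state=(0.446, 0.116, 0.437)
t=5.500: state=(0.416, 0.105, 0.479)
t=6.000: state=(0.391, 0.093, 0.515)
t=6.500: state=(0.370, 0.082, 0.548)
t=7.000: state=(0.353, 0.071, 0.576)
t=7.500: state=(0.339, 0.060, 0.601)
t=8.000: state=(0.327, 0.051, 0.621)
t=8.500: state=(0.318, 0.043, 0.639)
t=9.000: state=(0.310, 0.036, 0.654)
t=9.420: state=(0.305, 0.031, 0.664)
compare at T: S=0.305, I=0.031, R=0.664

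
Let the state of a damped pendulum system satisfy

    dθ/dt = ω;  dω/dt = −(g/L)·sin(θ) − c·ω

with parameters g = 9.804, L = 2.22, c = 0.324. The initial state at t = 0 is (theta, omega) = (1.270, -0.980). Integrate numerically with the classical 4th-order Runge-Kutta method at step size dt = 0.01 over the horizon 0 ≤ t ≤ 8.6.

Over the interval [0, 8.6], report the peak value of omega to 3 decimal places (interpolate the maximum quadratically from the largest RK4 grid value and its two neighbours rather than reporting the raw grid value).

max omega = 1.848

t=0.000: state=(1.270, -0.980)
step 1 (dt=0.01): k1=(-0.980, -3.900), k2=(-1.000, -3.888), k3=(-0.999, -3.888), k4=(-1.019, -3.875); state += dt/6·(k1+2k2+2k3+k4)
t=0.010: state=(1.260, -1.019)
t=0.020: state=(1.250, -1.057)
t=0.030: state=(1.239, -1.096)
continuing one RK4 step at a time; state shown every 50 steps (Δt=0.5):
t=0.500: state=(0.378, -2.338)
t=1.000: state=(-0.695, -1.591)
t=1.500: state=(-1.026, 0.291)
t=2.000: state=(-0.483, 1.700)
t=2.500: state=(0.394, 1.492)
t=3.000: state=(0.793, 0.026)
t=3.500: state=(0.455, -1.242)
t=4.000: state=(-0.234, -1.259)
t=4.500: state=(-0.609, -0.146)
t=5.000: state=(-0.389, 0.924)
t=5.500: state=(0.147, 1.022)
t=6.000: state=(0.469, 0.176)
t=6.500: state=(0.320, -0.698)
t=7.000: state=(-0.098, -0.816)
t=7.500: state=(-0.363, -0.167)
t=8.000: state=(-0.257, 0.535)
t=8.500: state=(0.069, 0.646)
t=8.600: state=(0.131, 0.582)
largest grid value and its neighbours: omega(2.180)=1.84754, omega(2.190)=1.84819, omega(2.200)=1.84804
parabola through these three points peaks at t≈2.193 with omega≈1.84823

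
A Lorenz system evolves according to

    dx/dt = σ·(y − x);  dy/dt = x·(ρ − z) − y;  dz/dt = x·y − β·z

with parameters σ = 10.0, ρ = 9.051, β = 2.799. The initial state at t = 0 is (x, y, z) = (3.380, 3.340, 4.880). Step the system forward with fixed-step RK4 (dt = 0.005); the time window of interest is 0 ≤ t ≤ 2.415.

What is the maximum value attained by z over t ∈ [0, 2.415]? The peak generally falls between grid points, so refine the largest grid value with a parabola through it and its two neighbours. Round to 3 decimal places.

t=0.000: state=(3.380, 3.340, 4.880)
step 1 (dt=0.005): k1=(-0.400, 10.758, -2.370), k2=(-0.121, 10.747, -2.266), k3=(-0.128, 10.749, -2.264), k4=(0.144, 10.740, -2.159); state += dt/6·(k1+2k2+2k3+k4)
t=0.005: state=(3.379, 3.394, 4.869)
t=0.010: state=(3.381, 3.447, 4.858)
t=0.015: state=(3.386, 3.501, 4.849)
continuing one RK4 step at a time; state shown every 20 steps (Δt=0.1):
t=0.100: state=(3.753, 4.429, 4.890)
t=0.200: state=(4.593, 5.544, 5.527)
t=0.300: state=(5.538, 6.407, 6.866)
t=0.400: state=(6.181, 6.530, 8.571)
t=0.500: state=(6.158, 5.767, 9.844)
t=0.600: state=(5.500, 4.658, 10.091)
t=0.700: state=(4.641, 3.835, 9.477)
t=0.800: state=(3.981, 3.488, 8.511)
t=0.900: state=(3.666, 3.524, 7.582)
t=1.000: state=(3.676, 3.828, 6.897)
t=1.100: state=(3.944, 4.315, 6.563)
t=1.200: state=(4.388, 4.888, 6.639)
t=1.300: state=(4.899, 5.393, 7.117)
t=1.400: state=(5.321, 5.641, 7.867)
t=1.500: state=(5.496, 5.514, 8.605)
t=1.600: state=(5.362, 5.091, 9.028)
t=1.700: state=(5.009, 4.605, 9.012)
t=1.800: state=(4.615, 4.257, 8.657)
t=1.900: state=(4.328, 4.123, 8.162)
t=2.000: state=(4.213, 4.187, 7.706)
t=2.100: state=(4.268, 4.398, 7.406)
t=2.200: state=(4.455, 4.686, 7.326)
t=2.300: state=(4.707, 4.967, 7.473)
t=2.400: state=(4.946, 5.150, 7.789)
t=2.415: state=(4.975, 5.165, 7.845)
largest grid value and its neighbours: z(0.570)=10.12797, z(0.575)=10.12799, z(0.580)=10.12548
parabola through these three points peaks at t≈0.573 with z≈10.12830

max z = 10.128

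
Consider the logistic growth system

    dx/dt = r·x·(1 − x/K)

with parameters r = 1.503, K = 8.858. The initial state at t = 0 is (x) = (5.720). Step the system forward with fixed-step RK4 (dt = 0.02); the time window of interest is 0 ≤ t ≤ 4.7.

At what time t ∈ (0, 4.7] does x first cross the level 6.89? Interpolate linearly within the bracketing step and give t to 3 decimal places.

t=0.000: state=(5.720)
step 1 (dt=0.02): k1=(3.046), k2=(3.032), k3=(3.032), k4=(3.018); state += dt/6·(k1+2k2+2k3+k4)
t=0.020: state=(5.781)
t=0.040: state=(5.841)
t=0.060: state=(5.900)
continuing one RK4 step at a time; state shown every 10 steps (Δt=0.2):
t=0.200: state=(6.299)
t=0.400: state=(6.810)
t=0.420: state=(6.857)
next step: t=0.440: state=(6.903) — x has crossed 6.89
linear interpolation between t=0.420 (6.85703) and t=0.440 (6.90321) → t≈0.434

t = 0.434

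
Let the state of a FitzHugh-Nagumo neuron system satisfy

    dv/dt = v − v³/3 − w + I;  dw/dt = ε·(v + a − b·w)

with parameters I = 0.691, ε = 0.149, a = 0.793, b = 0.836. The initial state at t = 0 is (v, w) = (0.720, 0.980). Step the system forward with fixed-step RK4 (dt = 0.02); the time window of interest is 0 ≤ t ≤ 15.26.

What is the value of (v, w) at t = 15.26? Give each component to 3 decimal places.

t=0.000: state=(0.720, 0.980)
step 1 (dt=0.02): k1=(0.307, 0.103), k2=(0.307, 0.104), k3=(0.307, 0.104), k4=(0.307, 0.104); state += dt/6·(k1+2k2+2k3+k4)
t=0.020: state=(0.726, 0.982)
t=0.040: state=(0.732, 0.984)
t=0.060: state=(0.738, 0.986)
continuing one RK4 step at a time; state shown every 25 steps (Δt=0.5):
t=0.500: state=(0.875, 1.036)
t=1.000: state=(1.019, 1.099)
t=1.500: state=(1.127, 1.168)
t=2.000: state=(1.190, 1.239)
t=2.500: state=(1.210, 1.308)
t=3.000: state=(1.196, 1.373)
t=3.500: state=(1.156, 1.433)
t=4.000: state=(1.097, 1.485)
t=4.500: state=(1.019, 1.529)
t=5.000: state=(0.924, 1.564)
t=5.500: state=(0.805, 1.590)
t=6.000: state=(0.651, 1.604)
t=6.500: state=(0.441, 1.604)
t=7.000: state=(0.131, 1.586)
t=7.500: state=(-0.351, 1.540)
t=8.000: state=(-1.031, 1.455)
t=8.500: state=(-1.625, 1.327)
t=9.000: state=(-1.862, 1.176)
t=9.500: state=(-1.892, 1.026)
t=10.000: state=(-1.859, 0.886)
t=10.500: state=(-1.811, 0.757)
t=11.000: state=(-1.759, 0.640)
t=11.500: state=(-1.706, 0.533)
t=12.000: state=(-1.653, 0.437)
t=12.500: state=(-1.600, 0.350)
t=13.000: state=(-1.547, 0.273)
t=13.500: state=(-1.494, 0.204)
t=14.000: state=(-1.442, 0.143)
t=14.500: state=(-1.389, 0.089)
t=15.000: state=(-1.336, 0.043)
t=15.260: state=(-1.308, 0.021)

(v, w) = (-1.308, 0.021)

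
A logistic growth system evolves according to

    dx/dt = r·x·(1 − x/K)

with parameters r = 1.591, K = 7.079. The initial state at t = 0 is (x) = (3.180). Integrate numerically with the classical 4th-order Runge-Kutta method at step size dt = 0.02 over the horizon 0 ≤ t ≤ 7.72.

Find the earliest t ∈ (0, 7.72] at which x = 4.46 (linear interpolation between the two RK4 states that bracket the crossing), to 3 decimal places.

t = 0.463

t=0.000: state=(3.180)
step 1 (dt=0.02): k1=(2.787), k2=(2.791), k3=(2.791), k4=(2.795); state += dt/6·(k1+2k2+2k3+k4)
t=0.020: state=(3.236)
t=0.040: state=(3.292)
t=0.060: state=(3.348)
t=0.460: state=(4.453)
next step: t=0.480: state=(4.505) — x has crossed 4.46
linear interpolation between t=0.460 (4.45284) and t=0.480 (4.50519) → t≈0.463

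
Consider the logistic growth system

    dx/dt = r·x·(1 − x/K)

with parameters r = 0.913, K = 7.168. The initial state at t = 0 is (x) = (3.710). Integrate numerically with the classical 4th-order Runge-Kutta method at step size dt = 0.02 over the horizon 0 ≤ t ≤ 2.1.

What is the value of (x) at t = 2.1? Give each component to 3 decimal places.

t=0.000: state=(3.710)
step 1 (dt=0.02): k1=(1.634), k2=(1.634), k3=(1.634), k4=(1.633); state += dt/6·(k1+2k2+2k3+k4)
t=0.020: state=(3.743)
t=0.040: state=(3.775)
t=0.060: state=(3.808)
continuing one RK4 step at a time; state shown every 5 steps (Δt=0.1):
t=0.100: state=(3.873)
t=0.200: state=(4.035)
t=0.300: state=(4.195)
t=0.400: state=(4.352)
t=0.500: state=(4.507)
t=0.600: state=(4.658)
t=0.700: state=(4.805)
t=0.800: state=(4.947)
t=0.900: state=(5.084)
t=1.000: state=(5.217)
t=1.100: state=(5.344)
t=1.200: state=(5.465)
t=1.300: state=(5.581)
t=1.400: state=(5.691)
t=1.500: state=(5.795)
t=1.600: state=(5.893)
t=1.700: state=(5.986)
t=1.800: state=(6.074)
t=1.900: state=(6.156)
t=2.000: state=(6.232)
t=2.100: state=(6.304)

(x) = (6.304)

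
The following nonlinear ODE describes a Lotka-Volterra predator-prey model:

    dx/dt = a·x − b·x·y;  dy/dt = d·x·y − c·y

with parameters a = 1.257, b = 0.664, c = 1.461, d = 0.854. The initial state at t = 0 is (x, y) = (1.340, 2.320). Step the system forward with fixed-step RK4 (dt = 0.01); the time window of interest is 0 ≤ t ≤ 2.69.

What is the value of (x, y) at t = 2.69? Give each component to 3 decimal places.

t=0.000: state=(1.340, 2.320)
step 1 (dt=0.01): k1=(-0.380, -0.735), k2=(-0.376, -0.737), k3=(-0.376, -0.737), k4=(-0.372, -0.740); state += dt/6·(k1+2k2+2k3+k4)
t=0.010: state=(1.336, 2.313)
t=0.020: state=(1.333, 2.305)
t=0.030: state=(1.329, 2.298)
continuing one RK4 step at a time; state shown every 10 steps (Δt=0.1):
t=0.100: state=(1.306, 2.244)
t=0.200: state=(1.279, 2.165)
t=0.300: state=(1.259, 2.085)
t=0.400: state=(1.247, 2.005)
t=0.500: state=(1.241, 1.927)
t=0.600: state=(1.241, 1.851)
t=0.700: state=(1.248, 1.778)
t=0.800: state=(1.260, 1.710)
t=0.900: state=(1.278, 1.647)
t=1.000: state=(1.302, 1.589)
t=1.100: state=(1.331, 1.536)
t=1.200: state=(1.365, 1.489)
t=1.300: state=(1.404, 1.448)
t=1.400: state=(1.448, 1.413)
t=1.500: state=(1.496, 1.385)
t=1.600: state=(1.549, 1.363)
t=1.700: state=(1.605, 1.347)
t=1.800: state=(1.665, 1.338)
t=1.900: state=(1.727, 1.337)
t=2.000: state=(1.792, 1.342)
t=2.100: state=(1.858, 1.355)
t=2.200: state=(1.925, 1.376)
t=2.300: state=(1.990, 1.406)
t=2.400: state=(2.053, 1.444)
t=2.500: state=(2.112, 1.490)
t=2.600: state=(2.165, 1.546)
t=2.690: state=(2.207, 1.603)

(x, y) = (2.207, 1.603)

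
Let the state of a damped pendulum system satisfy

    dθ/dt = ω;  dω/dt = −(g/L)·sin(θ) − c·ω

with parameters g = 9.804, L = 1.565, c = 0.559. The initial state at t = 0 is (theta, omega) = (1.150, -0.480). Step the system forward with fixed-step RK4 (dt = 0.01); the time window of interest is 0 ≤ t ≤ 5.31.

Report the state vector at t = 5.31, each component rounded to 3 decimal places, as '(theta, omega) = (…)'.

t=0.000: state=(1.150, -0.480)
step 1 (dt=0.01): k1=(-0.480, -5.450), k2=(-0.507, -5.428), k3=(-0.507, -5.428), k4=(-0.534, -5.406); state += dt/6·(k1+2k2+2k3+k4)
t=0.010: state=(1.145, -0.534)
t=0.020: state=(1.139, -0.588)
t=0.030: state=(1.133, -0.642)
continuing one RK4 step at a time; state shown every 20 steps (Δt=0.2):
t=0.200: state=(0.952, -1.465)
t=0.400: state=(0.585, -2.135)
t=0.600: state=(0.130, -2.320)
t=0.800: state=(-0.306, -1.959)
t=1.000: state=(-0.627, -1.204)
t=1.200: state=(-0.778, -0.297)
t=1.400: state=(-0.749, 0.566)
t=1.600: state=(-0.564, 1.237)
t=1.800: state=(-0.275, 1.591)
t=2.000: state=(0.046, 1.554)
t=2.200: state=(0.322, 1.162)
t=2.400: state=(0.496, 0.555)
t=2.600: state=(0.541, -0.103)
t=2.800: state=(0.461, -0.671)
t=3.000: state=(0.287, -1.037)
t=3.200: state=(0.065, -1.134)
t=3.400: state=(-0.149, -0.958)
t=3.600: state=(-0.305, -0.582)
t=3.800: state=(-0.375, -0.115)
t=4.000: state=(-0.353, 0.327)
t=4.200: state=(-0.252, 0.651)
t=4.400: state=(-0.105, 0.793)
t=4.600: state=(0.052, 0.738)
t=4.800: state=(0.179, 0.518)
t=5.000: state=(0.252, 0.202)
t=5.200: state=(0.259, -0.126)
t=5.310: state=(0.237, -0.283)

(theta, omega) = (0.237, -0.283)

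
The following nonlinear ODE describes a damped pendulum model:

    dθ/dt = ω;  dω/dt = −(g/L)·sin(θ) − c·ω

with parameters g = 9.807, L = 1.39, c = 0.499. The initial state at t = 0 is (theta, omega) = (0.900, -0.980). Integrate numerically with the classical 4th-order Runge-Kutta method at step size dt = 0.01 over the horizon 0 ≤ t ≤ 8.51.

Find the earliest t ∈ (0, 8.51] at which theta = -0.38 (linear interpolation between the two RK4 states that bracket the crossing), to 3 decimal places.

t = 0.689

t=0.000: state=(0.900, -0.980)
step 1 (dt=0.01): k1=(-0.980, -5.038), k2=(-1.005, -5.004), k3=(-1.005, -5.003), k4=(-1.030, -4.968); state += dt/6·(k1+2k2+2k3+k4)
t=0.010: state=(0.890, -1.030)
t=0.020: state=(0.879, -1.079)
t=0.030: state=(0.868, -1.128)
continuing one RK4 step at a time; state shown every 50 steps (Δt=0.5):
t=0.500: state=(-0.012, -2.138)
t=0.680: state=(-0.365, -1.717)
next step: t=0.690: state=(-0.382, -1.683) — theta has crossed -0.38
linear interpolation between t=0.680 (-0.36511) and t=0.690 (-0.38211) → t≈0.689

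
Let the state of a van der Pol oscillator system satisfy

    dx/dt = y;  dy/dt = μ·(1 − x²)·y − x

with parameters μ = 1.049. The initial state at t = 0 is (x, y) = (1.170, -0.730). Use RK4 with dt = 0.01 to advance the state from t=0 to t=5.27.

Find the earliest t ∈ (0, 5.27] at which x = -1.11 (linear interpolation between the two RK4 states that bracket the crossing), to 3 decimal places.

t = 1.385

t=0.000: state=(1.170, -0.730)
step 1 (dt=0.01): k1=(-0.730, -0.888), k2=(-0.734, -0.889), k3=(-0.734, -0.889), k4=(-0.739, -0.890); state += dt/6·(k1+2k2+2k3+k4)
t=0.010: state=(1.163, -0.739)
t=0.020: state=(1.155, -0.748)
t=0.030: state=(1.148, -0.757)
continuing one RK4 step at a time; state shown every 20 steps (Δt=0.2):
t=0.200: state=(1.006, -0.916)
t=0.400: state=(0.801, -1.136)
t=0.600: state=(0.547, -1.416)
t=0.800: state=(0.230, -1.775)
t=1.000: state=(-0.167, -2.193)
t=1.200: state=(-0.642, -2.520)
t=1.380: state=(-1.098, -2.472)
next step: t=1.390: state=(-1.123, -2.454) — x has crossed -1.11
linear interpolation between t=1.380 (-1.09831) and t=1.390 (-1.12294) → t≈1.385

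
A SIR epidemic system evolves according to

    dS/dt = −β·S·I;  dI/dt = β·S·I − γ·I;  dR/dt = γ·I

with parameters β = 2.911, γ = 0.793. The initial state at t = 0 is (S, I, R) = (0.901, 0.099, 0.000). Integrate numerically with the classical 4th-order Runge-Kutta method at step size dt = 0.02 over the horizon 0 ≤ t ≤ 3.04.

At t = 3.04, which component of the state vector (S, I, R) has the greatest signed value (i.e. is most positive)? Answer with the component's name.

largest component: R

t=0.000: state=(0.901, 0.099, 0.000)
step 1 (dt=0.02): k1=(-0.260, 0.181, 0.079), k2=(-0.264, 0.184, 0.080), k3=(-0.264, 0.184, 0.080), k4=(-0.268, 0.186, 0.081); state += dt/6·(k1+2k2+2k3+k4)
t=0.020: state=(0.896, 0.103, 0.002)
t=0.040: state=(0.890, 0.106, 0.003)
t=0.060: state=(0.885, 0.110, 0.005)
continuing one RK4 step at a time; state shown every 5 steps (Δt=0.1):
t=0.100: state=(0.873, 0.118, 0.009)
t=0.200: state=(0.841, 0.140, 0.019)
t=0.300: state=(0.804, 0.165, 0.031)
t=0.400: state=(0.764, 0.191, 0.045)
t=0.500: state=(0.719, 0.219, 0.061)
t=0.600: state=(0.672, 0.248, 0.080)
t=0.700: state=(0.623, 0.277, 0.101)
t=0.800: state=(0.572, 0.304, 0.124)
t=0.900: state=(0.522, 0.329, 0.149)
t=1.000: state=(0.472, 0.352, 0.176)
t=1.100: state=(0.425, 0.370, 0.204)
t=1.200: state=(0.381, 0.385, 0.234)
t=1.300: state=(0.340, 0.394, 0.265)
t=1.400: state=(0.303, 0.400, 0.297)
t=1.500: state=(0.270, 0.402, 0.329)
t=1.600: state=(0.240, 0.400, 0.361)
t=1.700: state=(0.214, 0.394, 0.392)
t=1.800: state=(0.191, 0.386, 0.423)
t=1.900: state=(0.171, 0.376, 0.453)
t=2.000: state=(0.153, 0.364, 0.483)
t=2.100: state=(0.138, 0.351, 0.511)
t=2.200: state=(0.125, 0.337, 0.538)
t=2.300: state=(0.114, 0.322, 0.564)
t=2.400: state=(0.104, 0.307, 0.589)
t=2.500: state=(0.095, 0.292, 0.613)
t=2.600: state=(0.087, 0.277, 0.636)
t=2.700: state=(0.081, 0.262, 0.657)
t=2.800: state=(0.075, 0.248, 0.677)
t=2.900: state=(0.070, 0.234, 0.696)
t=3.000: state=(0.065, 0.220, 0.714)
t=3.040: state=(0.064, 0.215, 0.721)
compare at T: S=0.064, I=0.215, R=0.721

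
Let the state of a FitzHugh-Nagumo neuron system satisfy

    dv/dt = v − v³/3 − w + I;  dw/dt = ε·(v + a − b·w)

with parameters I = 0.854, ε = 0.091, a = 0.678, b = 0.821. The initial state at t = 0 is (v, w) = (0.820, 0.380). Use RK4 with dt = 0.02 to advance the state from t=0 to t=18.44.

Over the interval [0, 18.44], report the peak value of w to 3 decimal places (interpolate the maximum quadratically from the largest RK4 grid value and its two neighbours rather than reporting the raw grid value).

max w = 1.678

t=0.000: state=(0.820, 0.380)
step 1 (dt=0.02): k1=(1.110, 0.108), k2=(1.113, 0.109), k3=(1.113, 0.109), k4=(1.115, 0.110); state += dt/6·(k1+2k2+2k3+k4)
t=0.020: state=(0.842, 0.382)
t=0.040: state=(0.865, 0.384)
t=0.060: state=(0.887, 0.387)
continuing one RK4 step at a time; state shown every 50 steps (Δt=1):
t=1.000: state=(1.691, 0.528)
t=2.000: state=(1.812, 0.706)
t=3.000: state=(1.757, 0.872)
t=4.000: state=(1.685, 1.019)
t=5.000: state=(1.609, 1.150)
t=6.000: state=(1.533, 1.264)
t=7.000: state=(1.454, 1.364)
t=8.000: state=(1.372, 1.449)
t=9.000: state=(1.286, 1.520)
t=10.000: state=(1.193, 1.579)
t=11.000: state=(1.088, 1.625)
t=12.000: state=(0.964, 1.657)
t=13.000: state=(0.803, 1.675)
t=14.000: state=(0.558, 1.675)
t=15.000: state=(0.079, 1.644)
t=16.000: state=(-1.010, 1.549)
t=17.000: state=(-1.852, 1.362)
t=18.000: state=(-1.889, 1.157)
t=18.440: state=(-1.861, 1.073)
largest grid value and its neighbours: w(13.460)=1.67782, w(13.480)=1.67783, w(13.500)=1.67783
parabola through these three points peaks at t≈13.488 with w≈1.67783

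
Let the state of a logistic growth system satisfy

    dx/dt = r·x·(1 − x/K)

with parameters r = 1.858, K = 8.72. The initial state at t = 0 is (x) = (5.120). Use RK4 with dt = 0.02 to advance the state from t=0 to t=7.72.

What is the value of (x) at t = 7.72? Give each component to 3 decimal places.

(x) = (8.720)

t=0.000: state=(5.120)
step 1 (dt=0.02): k1=(3.927), k2=(3.914), k3=(3.914), k4=(3.901); state += dt/6·(k1+2k2+2k3+k4)
t=0.020: state=(5.198)
t=0.040: state=(5.276)
t=0.060: state=(5.353)
continuing one RK4 step at a time; state shown every 25 steps (Δt=0.5):
t=0.500: state=(6.825)
t=1.000: state=(7.858)
t=1.500: state=(8.358)
t=2.000: state=(8.573)
t=2.500: state=(8.661)
t=3.000: state=(8.697)
t=3.500: state=(8.711)
t=4.000: state=(8.716)
t=4.500: state=(8.719)
t=5.000: state=(8.719)
t=5.500: state=(8.720)
t=6.000: state=(8.720)
t=6.500: state=(8.720)
t=7.000: state=(8.720)
t=7.500: state=(8.720)
t=7.720: state=(8.720)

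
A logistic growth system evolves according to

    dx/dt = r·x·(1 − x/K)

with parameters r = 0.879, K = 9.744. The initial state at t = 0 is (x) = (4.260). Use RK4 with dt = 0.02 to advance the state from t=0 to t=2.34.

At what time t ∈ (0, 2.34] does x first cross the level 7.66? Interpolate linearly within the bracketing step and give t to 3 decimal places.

t = 1.768

t=0.000: state=(4.260)
step 1 (dt=0.02): k1=(2.107), k2=(2.110), k3=(2.110), k4=(2.112); state += dt/6·(k1+2k2+2k3+k4)
t=0.020: state=(4.302)
t=0.040: state=(4.344)
t=0.060: state=(4.387)
continuing one RK4 step at a time; state shown every 5 steps (Δt=0.1):
t=0.100: state=(4.472)
t=0.200: state=(4.685)
t=0.300: state=(4.899)
t=0.400: state=(5.113)
t=0.500: state=(5.326)
t=0.600: state=(5.537)
t=0.700: state=(5.746)
t=0.800: state=(5.952)
t=0.900: state=(6.153)
t=1.000: state=(6.350)
t=1.100: state=(6.542)
t=1.200: state=(6.728)
t=1.300: state=(6.908)
t=1.400: state=(7.081)
t=1.500: state=(7.248)
t=1.600: state=(7.407)
t=1.700: state=(7.560)
t=1.760: state=(7.648)
next step: t=1.780: state=(7.677) — x has crossed 7.66
linear interpolation between t=1.760 (7.64810) and t=1.780 (7.67688) → t≈1.768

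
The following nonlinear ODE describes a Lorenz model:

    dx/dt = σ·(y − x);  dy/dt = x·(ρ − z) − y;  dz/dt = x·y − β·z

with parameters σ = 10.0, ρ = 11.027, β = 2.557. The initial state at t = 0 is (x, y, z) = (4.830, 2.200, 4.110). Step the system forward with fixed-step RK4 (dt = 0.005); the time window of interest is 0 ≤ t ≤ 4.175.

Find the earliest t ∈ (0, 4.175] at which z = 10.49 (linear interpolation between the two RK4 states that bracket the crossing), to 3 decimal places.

t=0.000: state=(4.830, 2.200, 4.110)
step 1 (dt=0.005): k1=(-26.300, 31.209, 0.117), k2=(-24.862, 30.675, 0.343), k3=(-24.912, 30.698, 0.343), k4=(-23.520, 30.186, 0.561); state += dt/6·(k1+2k2+2k3+k4)
t=0.005: state=(4.706, 2.353, 4.112)
t=0.010: state=(4.594, 2.502, 4.116)
t=0.015: state=(4.496, 2.646, 4.121)
continuing one RK4 step at a time; state shown every 40 steps (Δt=0.2):
t=0.200: state=(5.303, 6.870, 5.912)
t=0.345: state=(7.473, 8.444, 10.448)
next step: t=0.350: state=(7.520, 8.420, 10.629) — z has crossed 10.49
linear interpolation between t=0.345 (10.44786) and t=0.350 (10.62924) → t≈0.346

t = 0.346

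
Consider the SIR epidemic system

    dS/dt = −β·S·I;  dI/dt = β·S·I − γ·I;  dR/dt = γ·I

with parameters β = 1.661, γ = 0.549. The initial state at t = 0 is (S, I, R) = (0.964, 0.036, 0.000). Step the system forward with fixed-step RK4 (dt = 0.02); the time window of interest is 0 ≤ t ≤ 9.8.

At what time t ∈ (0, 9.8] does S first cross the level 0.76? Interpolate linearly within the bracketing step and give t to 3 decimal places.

t=0.000: state=(0.964, 0.036, 0.000)
step 1 (dt=0.02): k1=(-0.058, 0.038, 0.020), k2=(-0.058, 0.038, 0.020), k3=(-0.058, 0.038, 0.020), k4=(-0.059, 0.039, 0.020); state += dt/6·(k1+2k2+2k3+k4)
t=0.020: state=(0.963, 0.037, 0.000)
t=0.040: state=(0.962, 0.038, 0.001)
t=0.060: state=(0.960, 0.038, 0.001)
continuing one RK4 step at a time; state shown every 25 steps (Δt=0.5):
t=0.500: state=(0.927, 0.060, 0.013)
t=1.000: state=(0.869, 0.096, 0.034)
t=1.500: state=(0.787, 0.146, 0.067)
t=1.620: state=(0.763, 0.160, 0.077)
next step: t=1.640: state=(0.759, 0.162, 0.079) — S has crossed 0.76
linear interpolation between t=1.620 (0.76330) and t=1.640 (0.75924) → t≈1.636

t = 1.636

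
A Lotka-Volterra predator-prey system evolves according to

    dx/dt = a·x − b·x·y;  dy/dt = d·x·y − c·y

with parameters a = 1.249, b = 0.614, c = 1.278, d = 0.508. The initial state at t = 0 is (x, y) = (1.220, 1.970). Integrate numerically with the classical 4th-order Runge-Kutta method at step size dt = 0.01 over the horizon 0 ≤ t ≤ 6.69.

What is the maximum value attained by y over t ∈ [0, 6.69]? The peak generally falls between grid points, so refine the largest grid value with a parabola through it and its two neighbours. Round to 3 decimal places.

max y = 3.670

t=0.000: state=(1.220, 1.970)
step 1 (dt=0.01): k1=(0.048, -1.297), k2=(0.053, -1.292), k3=(0.053, -1.292), k4=(0.058, -1.288); state += dt/6·(k1+2k2+2k3+k4)
t=0.010: state=(1.221, 1.957)
t=0.020: state=(1.221, 1.944)
t=0.030: state=(1.222, 1.932)
continuing one RK4 step at a time; state shown every 25 steps (Δt=0.25):
t=0.250: state=(1.261, 1.674)
t=0.500: state=(1.358, 1.436)
t=0.750: state=(1.511, 1.251)
t=1.000: state=(1.723, 1.115)
t=1.250: state=(1.999, 1.026)
t=1.500: state=(2.343, 0.981)
t=1.750: state=(2.756, 0.985)
t=2.000: state=(3.225, 1.045)
t=2.250: state=(3.719, 1.180)
t=2.500: state=(4.170, 1.416)
t=2.750: state=(4.465, 1.785)
t=3.000: state=(4.469, 2.295)
t=3.250: state=(4.104, 2.885)
t=3.500: state=(3.455, 3.394)
t=3.750: state=(2.739, 3.652)
t=4.000: state=(2.136, 3.610)
t=4.250: state=(1.708, 3.341)
t=4.500: state=(1.438, 2.960)
t=4.750: state=(1.287, 2.554)
t=5.000: state=(1.224, 2.174)
t=5.250: state=(1.230, 1.845)
t=5.500: state=(1.294, 1.572)
t=5.750: state=(1.413, 1.356)
t=6.000: state=(1.589, 1.191)
t=6.250: state=(1.826, 1.074)
t=6.500: state=(2.129, 1.002)
t=6.690: state=(2.405, 0.978)
largest grid value and its neighbours: y(3.820)=3.66929, y(3.830)=3.66976, y(3.840)=3.66975
parabola through these three points peaks at t≈3.835 with y≈3.66981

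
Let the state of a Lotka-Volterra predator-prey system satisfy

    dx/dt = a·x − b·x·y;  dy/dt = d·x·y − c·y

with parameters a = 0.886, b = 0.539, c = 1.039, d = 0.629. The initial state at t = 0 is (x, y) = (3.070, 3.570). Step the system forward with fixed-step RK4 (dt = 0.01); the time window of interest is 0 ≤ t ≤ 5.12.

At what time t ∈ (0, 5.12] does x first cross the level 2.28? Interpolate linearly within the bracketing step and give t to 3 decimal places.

t=0.000: state=(3.070, 3.570)
step 1 (dt=0.01): k1=(-3.187, 3.185), k2=(-3.197, 3.163), k3=(-3.197, 3.163), k4=(-3.206, 3.140); state += dt/6·(k1+2k2+2k3+k4)
t=0.010: state=(3.038, 3.602)
t=0.020: state=(3.006, 3.633)
t=0.030: state=(2.974, 3.664)
continuing one RK4 step at a time; state shown every 20 steps (Δt=0.2):
t=0.200: state=(2.419, 4.096)
t=0.240: state=(2.293, 4.169)
next step: t=0.250: state=(2.262, 4.186) — x has crossed 2.28
linear interpolation between t=0.240 (2.29286) and t=0.250 (2.26176) → t≈0.244

t = 0.244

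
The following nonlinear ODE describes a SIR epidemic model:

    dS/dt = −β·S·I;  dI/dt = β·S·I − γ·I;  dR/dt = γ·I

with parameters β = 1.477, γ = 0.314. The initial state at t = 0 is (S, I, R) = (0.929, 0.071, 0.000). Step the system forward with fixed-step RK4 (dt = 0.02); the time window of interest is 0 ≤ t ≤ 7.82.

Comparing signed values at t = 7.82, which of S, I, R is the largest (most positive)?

largest component: R

t=0.000: state=(0.929, 0.071, 0.000)
step 1 (dt=0.02): k1=(-0.097, 0.075, 0.022), k2=(-0.098, 0.076, 0.023), k3=(-0.098, 0.076, 0.023), k4=(-0.099, 0.077, 0.023); state += dt/6·(k1+2k2+2k3+k4)
t=0.020: state=(0.927, 0.073, 0.000)
t=0.040: state=(0.925, 0.074, 0.001)
t=0.060: state=(0.923, 0.076, 0.001)
continuing one RK4 step at a time; state shown every 25 steps (Δt=0.5):
t=0.500: state=(0.867, 0.118, 0.015)
t=1.000: state=(0.776, 0.185, 0.038)
t=1.500: state=(0.657, 0.269, 0.074)
t=2.000: state=(0.521, 0.356, 0.123)
t=2.500: state=(0.390, 0.426, 0.185)
t=3.000: state=(0.280, 0.465, 0.255)
t=3.500: state=(0.198, 0.473, 0.329)
t=4.000: state=(0.140, 0.458, 0.402)
t=4.500: state=(0.101, 0.427, 0.472)
t=5.000: state=(0.075, 0.389, 0.536)
t=5.500: state=(0.057, 0.349, 0.594)
t=6.000: state=(0.045, 0.310, 0.646)
t=6.500: state=(0.036, 0.273, 0.691)
t=7.000: state=(0.030, 0.239, 0.731)
t=7.500: state=(0.025, 0.208, 0.767)
t=7.820: state=(0.023, 0.190, 0.787)
compare at T: S=0.023, I=0.190, R=0.787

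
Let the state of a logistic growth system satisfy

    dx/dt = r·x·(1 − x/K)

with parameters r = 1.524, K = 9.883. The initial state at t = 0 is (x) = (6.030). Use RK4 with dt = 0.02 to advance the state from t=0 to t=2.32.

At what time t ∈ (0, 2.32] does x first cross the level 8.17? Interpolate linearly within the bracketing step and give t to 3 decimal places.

t=0.000: state=(6.030)
step 1 (dt=0.02): k1=(3.583), k2=(3.570), k3=(3.571), k4=(3.558); state += dt/6·(k1+2k2+2k3+k4)
t=0.020: state=(6.101)
t=0.040: state=(6.172)
t=0.060: state=(6.243)
continuing one RK4 step at a time; state shown every 5 steps (Δt=0.1):
t=0.100: state=(6.382)
t=0.200: state=(6.718)
t=0.300: state=(7.037)
t=0.400: state=(7.335)
t=0.500: state=(7.613)
t=0.600: state=(7.868)
t=0.700: state=(8.102)
t=0.720: state=(8.146)
next step: t=0.740: state=(8.189) — x has crossed 8.17
linear interpolation between t=0.720 (8.14572) and t=0.740 (8.18894) → t≈0.731

t = 0.731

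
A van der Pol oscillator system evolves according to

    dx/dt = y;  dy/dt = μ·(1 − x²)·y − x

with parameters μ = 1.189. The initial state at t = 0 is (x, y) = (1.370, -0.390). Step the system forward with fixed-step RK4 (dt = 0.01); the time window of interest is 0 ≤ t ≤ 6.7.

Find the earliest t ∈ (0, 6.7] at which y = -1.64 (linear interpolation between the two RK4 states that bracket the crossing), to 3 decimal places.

t = 1.087

t=0.000: state=(1.370, -0.390)
step 1 (dt=0.01): k1=(-0.390, -0.963), k2=(-0.395, -0.959), k3=(-0.395, -0.959), k4=(-0.400, -0.955); state += dt/6·(k1+2k2+2k3+k4)
t=0.010: state=(1.366, -0.400)
t=0.020: state=(1.362, -0.409)
t=0.030: state=(1.358, -0.419)
continuing one RK4 step at a time; state shown every 25 steps (Δt=0.25):
t=0.250: state=(1.244, -0.612)
t=0.500: state=(1.064, -0.830)
t=0.750: state=(0.825, -1.097)
t=1.000: state=(0.507, -1.472)
t=1.080: state=(0.383, -1.626)
next step: t=1.090: state=(0.367, -1.646) — y has crossed -1.64
linear interpolation between t=1.080 (-1.62582) and t=1.090 (-1.64629) → t≈1.087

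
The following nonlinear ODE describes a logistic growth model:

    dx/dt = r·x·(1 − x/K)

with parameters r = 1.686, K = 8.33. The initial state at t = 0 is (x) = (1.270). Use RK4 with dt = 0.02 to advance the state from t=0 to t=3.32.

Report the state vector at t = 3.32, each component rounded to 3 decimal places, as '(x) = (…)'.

(x) = (8.162)

t=0.000: state=(1.270)
step 1 (dt=0.02): k1=(1.815), k2=(1.836), k3=(1.836), k4=(1.858); state += dt/6·(k1+2k2+2k3+k4)
t=0.020: state=(1.307)
t=0.040: state=(1.344)
t=0.060: state=(1.383)
continuing one RK4 step at a time; state shown every 10 steps (Δt=0.2):
t=0.200: state=(1.677)
t=0.400: state=(2.174)
t=0.600: state=(2.757)
t=0.800: state=(3.410)
t=1.000: state=(4.104)
t=1.200: state=(4.801)
t=1.400: state=(5.463)
t=1.600: state=(6.060)
t=1.800: state=(6.573)
t=2.000: state=(6.995)
t=2.200: state=(7.332)
t=2.400: state=(7.592)
t=2.600: state=(7.790)
t=2.800: state=(7.937)
t=3.000: state=(8.046)
t=3.200: state=(8.125)
t=3.320: state=(8.162)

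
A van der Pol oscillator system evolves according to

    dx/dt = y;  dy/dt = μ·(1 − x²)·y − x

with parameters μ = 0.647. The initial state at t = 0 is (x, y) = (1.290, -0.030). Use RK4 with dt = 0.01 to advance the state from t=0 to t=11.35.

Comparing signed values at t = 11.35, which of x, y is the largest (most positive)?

largest component: y

t=0.000: state=(1.290, -0.030)
step 1 (dt=0.01): k1=(-0.030, -1.277), k2=(-0.036, -1.274), k3=(-0.036, -1.274), k4=(-0.043, -1.271); state += dt/6·(k1+2k2+2k3+k4)
t=0.010: state=(1.290, -0.043)
t=0.020: state=(1.289, -0.055)
t=0.030: state=(1.289, -0.068)
continuing one RK4 step at a time; state shown every 50 steps (Δt=0.5):
t=0.500: state=(1.128, -0.598)
t=1.000: state=(0.703, -1.106)
t=1.500: state=(0.010, -1.670)
t=2.000: state=(-0.916, -1.881)
t=2.500: state=(-1.651, -0.890)
t=3.000: state=(-1.801, 0.188)
t=3.500: state=(-1.553, 0.747)
t=4.000: state=(-1.073, 1.182)
t=4.500: state=(-0.346, 1.761)
t=5.000: state=(0.688, 2.277)
t=5.500: state=(1.674, 1.364)
t=6.000: state=(1.975, -0.033)
t=6.500: state=(1.779, -0.664)
t=7.000: state=(1.350, -1.048)
t=7.500: state=(0.713, -1.533)
t=8.000: state=(-0.218, -2.193)
t=8.500: state=(-1.345, -2.005)
t=9.000: state=(-1.962, -0.440)
t=9.500: state=(-1.919, 0.471)
t=10.000: state=(-1.571, 0.890)
t=10.500: state=(-1.029, 1.298)
t=11.000: state=(-0.237, 1.908)
t=11.350: state=(0.510, 2.316)
compare at T: x=0.510, y=2.316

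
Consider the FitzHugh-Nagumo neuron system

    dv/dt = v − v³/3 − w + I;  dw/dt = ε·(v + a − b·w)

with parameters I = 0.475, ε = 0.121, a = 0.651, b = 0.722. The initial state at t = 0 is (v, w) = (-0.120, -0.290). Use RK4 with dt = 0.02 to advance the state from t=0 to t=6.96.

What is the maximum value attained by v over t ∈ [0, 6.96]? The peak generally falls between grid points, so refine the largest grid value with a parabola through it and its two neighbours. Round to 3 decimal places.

max v = 1.832

t=0.000: state=(-0.120, -0.290)
step 1 (dt=0.02): k1=(0.646, 0.090), k2=(0.651, 0.090), k3=(0.651, 0.090), k4=(0.657, 0.091); state += dt/6·(k1+2k2+2k3+k4)
t=0.020: state=(-0.107, -0.288)
t=0.040: state=(-0.094, -0.286)
t=0.060: state=(-0.080, -0.284)
continuing one RK4 step at a time; state shown every 25 steps (Δt=0.5):
t=0.500: state=(0.283, -0.235)
t=1.000: state=(0.861, -0.153)
t=1.500: state=(1.449, -0.039)
t=2.000: state=(1.759, 0.098)
t=2.500: state=(1.831, 0.239)
t=3.000: state=(1.813, 0.376)
t=3.500: state=(1.768, 0.504)
t=4.000: state=(1.713, 0.624)
t=4.500: state=(1.656, 0.736)
t=5.000: state=(1.596, 0.839)
t=5.500: state=(1.533, 0.934)
t=6.000: state=(1.468, 1.022)
t=6.500: state=(1.399, 1.102)
t=6.960: state=(1.333, 1.168)
largest grid value and its neighbours: v(2.540)=1.83164, v(2.560)=1.83174, v(2.580)=1.83172
parabola through these three points peaks at t≈2.567 with v≈1.83174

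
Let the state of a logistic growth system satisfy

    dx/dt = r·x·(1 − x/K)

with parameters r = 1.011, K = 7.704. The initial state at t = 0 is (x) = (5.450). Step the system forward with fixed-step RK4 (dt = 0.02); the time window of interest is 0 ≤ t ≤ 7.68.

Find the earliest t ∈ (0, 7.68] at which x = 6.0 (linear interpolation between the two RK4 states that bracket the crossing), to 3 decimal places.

t=0.000: state=(5.450)
step 1 (dt=0.02): k1=(1.612), k2=(1.605), k3=(1.605), k4=(1.598); state += dt/6·(k1+2k2+2k3+k4)
t=0.020: state=(5.482)
t=0.040: state=(5.514)
t=0.060: state=(5.545)
t=0.360: state=(5.984)
next step: t=0.380: state=(6.011) — x has crossed 6.0
linear interpolation between t=0.360 (5.98414) and t=0.380 (6.01100) → t≈0.372

t = 0.372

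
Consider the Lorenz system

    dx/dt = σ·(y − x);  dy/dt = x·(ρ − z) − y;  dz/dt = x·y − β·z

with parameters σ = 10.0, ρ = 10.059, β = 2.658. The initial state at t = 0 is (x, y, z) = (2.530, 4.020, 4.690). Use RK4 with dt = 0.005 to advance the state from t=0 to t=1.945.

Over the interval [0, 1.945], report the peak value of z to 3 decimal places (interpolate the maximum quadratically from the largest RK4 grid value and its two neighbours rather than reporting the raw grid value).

t=0.000: state=(2.530, 4.020, 4.690)
step 1 (dt=0.005): k1=(14.900, 9.564, -2.295), k2=(14.767, 9.754, -2.069), k3=(14.775, 9.751, -2.071), k4=(14.649, 9.938, -1.844); state += dt/6·(k1+2k2+2k3+k4)
t=0.005: state=(2.604, 4.069, 4.680)
t=0.010: state=(2.677, 4.119, 4.672)
t=0.015: state=(2.748, 4.172, 4.666)
continuing one RK4 step at a time; state shown every 20 steps (Δt=0.1):
t=0.100: state=(3.908, 5.277, 4.933)
t=0.200: state=(5.325, 6.759, 6.268)
t=0.300: state=(6.603, 7.598, 8.676)
t=0.400: state=(7.062, 6.906, 11.143)
t=0.500: state=(6.328, 5.131, 12.122)
t=0.600: state=(4.988, 3.657, 11.434)
t=0.700: state=(3.870, 3.014, 10.019)
t=0.800: state=(3.294, 2.983, 8.596)
t=0.900: state=(3.209, 3.330, 7.475)
t=1.000: state=(3.503, 3.956, 6.796)
t=1.100: state=(4.090, 4.795, 6.671)
t=1.200: state=(4.869, 5.689, 7.195)
t=1.300: state=(5.641, 6.310, 8.328)
t=1.400: state=(6.094, 6.285, 9.689)
t=1.500: state=(5.985, 5.593, 10.616)
t=1.600: state=(5.402, 4.695, 10.707)
t=1.700: state=(4.700, 4.057, 10.123)
t=1.800: state=(4.187, 3.820, 9.272)
t=1.900: state=(3.977, 3.920, 8.477)
t=1.945: state=(3.980, 4.050, 8.192)
largest grid value and its neighbours: z(0.495)=12.11858, z(0.500)=12.12205, z(0.505)=12.12108
parabola through these three points peaks at t≈0.501 with z≈12.12222

max z = 12.122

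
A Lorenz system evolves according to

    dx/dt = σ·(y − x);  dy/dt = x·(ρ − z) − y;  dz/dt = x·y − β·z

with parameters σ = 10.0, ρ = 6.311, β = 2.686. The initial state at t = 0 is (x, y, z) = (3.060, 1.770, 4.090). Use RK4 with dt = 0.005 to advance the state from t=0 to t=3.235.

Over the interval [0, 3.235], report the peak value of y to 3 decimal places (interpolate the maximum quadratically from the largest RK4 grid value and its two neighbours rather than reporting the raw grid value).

t=0.000: state=(3.060, 1.770, 4.090)
step 1 (dt=0.005): k1=(-12.900, 5.026, -5.570), k2=(-12.452, 4.984, -5.551), k3=(-12.464, 4.987, -5.550), k4=(-12.027, 4.946, -5.531); state += dt/6·(k1+2k2+2k3+k4)
t=0.005: state=(2.998, 1.795, 4.062)
t=0.010: state=(2.940, 1.819, 4.035)
t=0.015: state=(2.886, 1.844, 4.007)
continuing one RK4 step at a time; state shown every 40 steps (Δt=0.2):
t=0.200: state=(2.459, 2.677, 3.262)
t=0.400: state=(3.255, 3.773, 3.351)
t=0.600: state=(4.296, 4.741, 4.553)
t=0.800: state=(4.713, 4.641, 6.082)
t=1.000: state=(4.144, 3.741, 6.431)
t=1.200: state=(3.442, 3.193, 5.722)
t=1.400: state=(3.208, 3.214, 4.947)
t=1.600: state=(3.403, 3.573, 4.617)
t=1.800: state=(3.792, 3.984, 4.827)
t=2.000: state=(4.072, 4.140, 5.337)
t=2.200: state=(4.042, 3.955, 5.683)
t=2.400: state=(3.807, 3.683, 5.628)
t=2.600: state=(3.620, 3.566, 5.348)
t=2.800: state=(3.601, 3.632, 5.122)
t=3.000: state=(3.712, 3.782, 5.093)
t=3.200: state=(3.840, 3.888, 5.230)
t=3.235: state=(3.855, 3.896, 5.262)
largest grid value and its neighbours: y(0.680)=4.86176, y(0.685)=4.86203, y(0.690)=4.86142
parabola through these three points peaks at t≈0.684 with y≈4.86204

max y = 4.862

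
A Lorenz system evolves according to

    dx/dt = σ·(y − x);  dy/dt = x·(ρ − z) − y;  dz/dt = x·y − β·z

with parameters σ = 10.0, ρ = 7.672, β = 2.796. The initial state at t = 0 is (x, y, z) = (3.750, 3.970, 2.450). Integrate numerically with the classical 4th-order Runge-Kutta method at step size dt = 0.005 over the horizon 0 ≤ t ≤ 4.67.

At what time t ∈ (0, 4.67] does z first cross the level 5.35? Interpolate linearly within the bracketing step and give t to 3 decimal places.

t=0.000: state=(3.750, 3.970, 2.450)
step 1 (dt=0.005): k1=(2.200, 15.612, 8.037), k2=(2.535, 15.527, 8.150), k3=(2.525, 15.530, 8.151), k4=(2.850, 15.447, 8.266); state += dt/6·(k1+2k2+2k3+k4)
t=0.005: state=(3.763, 4.048, 2.491)
t=0.010: state=(3.778, 4.124, 2.533)
t=0.015: state=(3.797, 4.201, 2.576)
continuing one RK4 step at a time; state shown every 40 steps (Δt=0.2):
t=0.200: state=(5.454, 6.429, 5.272)
next step: t=0.205: state=(5.502, 6.461, 5.374) — z has crossed 5.35
linear interpolation between t=0.200 (5.27204) and t=0.205 (5.37417) → t≈0.204

t = 0.204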